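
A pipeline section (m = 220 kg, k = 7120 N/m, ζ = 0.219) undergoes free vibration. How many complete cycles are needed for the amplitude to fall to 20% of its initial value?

Logarithmic decrement δ = 2πζ/√(1 − ζ²) = 2π × 0.2190/√(1 − 0.0480) = 1.410.
x_n/x₀ = e^(−nδ) ≤ 0.2; take ln: n ≥ ln(1/0.2)/δ = 1.609/1.410 = 1.141.
So 2 complete cycles are required.

2 cycles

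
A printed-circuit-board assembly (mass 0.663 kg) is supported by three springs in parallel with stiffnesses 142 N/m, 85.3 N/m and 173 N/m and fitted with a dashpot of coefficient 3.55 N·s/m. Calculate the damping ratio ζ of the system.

0.109

Parallel springs add: k_eq = 142 + 85.3 + 173 = 400.3 N/m.
ω_n = √(k_eq/m) = √(400.3/0.663) = 24.57 rad/s.
Critical damping c_c = 2√(k_eq·m) = 2√(400.3 × 0.663) = 32.58 N·s/m, so ζ = c/c_c = 3.55/32.58 = 0.1090.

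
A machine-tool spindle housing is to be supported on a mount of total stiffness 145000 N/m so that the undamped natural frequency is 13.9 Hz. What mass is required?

ω_n = 2πf_n = 2π × 13.9 = 87.34 rad/s.
m = k/ω_n² = 145000/87.34² = 145000/7628 = 19.01 kg.

19.0 kg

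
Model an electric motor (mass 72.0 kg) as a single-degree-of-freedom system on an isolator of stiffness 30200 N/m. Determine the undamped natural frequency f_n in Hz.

3.26 Hz

ω_n = √(k/m) = √(30200/72.0) = √419.4 = 20.48 rad/s.
f_n = ω_n/(2π) = 20.48/6.283 = 3.260 Hz.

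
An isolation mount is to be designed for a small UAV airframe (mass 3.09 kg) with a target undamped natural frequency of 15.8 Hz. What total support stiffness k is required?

30500 N/m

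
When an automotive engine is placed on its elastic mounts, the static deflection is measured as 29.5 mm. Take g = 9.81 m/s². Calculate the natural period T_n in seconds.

ω_n = √(g/δ_st) = √(9.81/0.0295) = √332.5 = 18.24 rad/s.
T_n = 2π/ω_n = 6.283/18.24 = 0.3446 s.

0.345 s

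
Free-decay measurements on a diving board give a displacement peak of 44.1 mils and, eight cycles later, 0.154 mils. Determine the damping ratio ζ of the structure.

Logarithmic decrement δ = (1/n)·ln(x₀/x_n) = (1/8)·ln(44.1/0.154) = (1/8)·ln(286.4) = 0.7072.
ζ = δ/√(4π² + δ²) = 0.7072/√(39.48 + 0.500) = 0.7072/6.323 = 0.1118.

0.112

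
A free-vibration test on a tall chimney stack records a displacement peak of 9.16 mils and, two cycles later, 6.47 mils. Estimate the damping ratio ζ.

0.0277

Logarithmic decrement δ = (1/n)·ln(x₀/x_n) = (1/2)·ln(9.16/6.47) = (1/2)·ln(1.416) = 0.1738.
ζ = δ/√(4π² + δ²) = 0.1738/√(39.48 + 0.0302) = 0.1738/6.286 = 0.02766.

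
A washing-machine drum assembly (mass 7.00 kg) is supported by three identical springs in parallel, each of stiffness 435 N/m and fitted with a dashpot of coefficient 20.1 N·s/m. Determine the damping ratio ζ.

Parallel springs add: k_eq = 3 × 435 = 1305 N/m.
ω_n = √(k_eq/m) = √(1305/7.00) = 13.65 rad/s.
Critical damping c_c = 2√(k_eq·m) = 2√(1305 × 7.00) = 191.2 N·s/m, so ζ = c/c_c = 20.1/191.2 = 0.1052.

0.105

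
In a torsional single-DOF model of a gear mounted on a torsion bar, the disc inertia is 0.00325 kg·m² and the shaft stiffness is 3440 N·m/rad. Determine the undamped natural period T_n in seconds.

ω_n = √(k_t/J) = √(3440/0.00325) = √1058000 = 1029 rad/s.
T_n = 2π/ω_n = 6.283/1029 = 0.006107 s.

0.00611 s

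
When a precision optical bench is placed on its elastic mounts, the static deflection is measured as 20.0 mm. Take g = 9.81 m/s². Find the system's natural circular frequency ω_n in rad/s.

ω_n = √(g/δ_st) = √(9.81/0.0200) = √490.5 = 22.15 rad/s.

22.1 rad/s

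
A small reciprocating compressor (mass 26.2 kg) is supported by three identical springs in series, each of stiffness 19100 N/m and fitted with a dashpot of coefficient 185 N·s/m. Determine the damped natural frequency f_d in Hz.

2.42 Hz

Series springs: 1/k_eq = 3/19100, so k_eq = 19100/3 = 6367 N/m.
ω_n = √(k_eq/m) = √(6367/26.2) = 15.59 rad/s.
Critical damping c_c = 2√(k_eq·m) = 2√(6367 × 26.2) = 816.8 N·s/m, so ζ = c/c_c = 185/816.8 = 0.2265.
ω_d = ω_n√(1 − ζ²) = 15.59 × √(1 − 0.0513) = 15.18 rad/s.
f_d = ω_d/(2π) = 2.417 Hz.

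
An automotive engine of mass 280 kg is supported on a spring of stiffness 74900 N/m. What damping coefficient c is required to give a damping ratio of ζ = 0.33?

c_c = 2√(k·m) = 2√(74900 × 280) = 9159 N·s/m.
c = ζ·c_c = 0.33 × 9159 = 3022 N·s/m.

3020 N·s/m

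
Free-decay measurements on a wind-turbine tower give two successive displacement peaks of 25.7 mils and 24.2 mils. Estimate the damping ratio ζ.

Logarithmic decrement δ = (1/n)·ln(x₀/x_n) = (1/1)·ln(25.7/24.2) = (1/1)·ln(1.062) = 0.06014.
ζ = δ/√(4π² + δ²) = 0.06014/√(39.48 + 0.00362) = 0.06014/6.283 = 0.009571.

0.00957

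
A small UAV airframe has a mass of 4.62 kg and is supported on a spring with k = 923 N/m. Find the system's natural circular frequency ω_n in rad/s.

ω_n = √(k/m) = √(923.0/4.62) = √199.8 = 14.13 rad/s.

14.1 rad/s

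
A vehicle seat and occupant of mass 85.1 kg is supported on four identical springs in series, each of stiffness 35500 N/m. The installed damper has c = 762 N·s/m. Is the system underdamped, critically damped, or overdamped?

underdamped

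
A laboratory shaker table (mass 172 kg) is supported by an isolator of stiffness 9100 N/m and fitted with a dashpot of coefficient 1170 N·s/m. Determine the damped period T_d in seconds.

ω_n = √(k/m) = √(9100/172) = 7.274 rad/s.
Critical damping c_c = 2√(k·m) = 2√(9100 × 172) = 2502 N·s/m, so ζ = c/c_c = 1170/2502 = 0.4676.
ω_d = ω_n√(1 − ζ²) = 7.274 × √(1 − 0.219) = 6.430 rad/s.
T_d = 2π/ω_d = 0.9772 s.

0.977 s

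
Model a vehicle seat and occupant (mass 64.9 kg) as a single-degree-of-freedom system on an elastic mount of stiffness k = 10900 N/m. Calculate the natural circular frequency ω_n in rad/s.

ω_n = √(k/m) = √(10900/64.9) = √168.0 = 12.96 rad/s.

13.0 rad/s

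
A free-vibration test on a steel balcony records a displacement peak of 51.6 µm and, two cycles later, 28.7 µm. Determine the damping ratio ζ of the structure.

Logarithmic decrement δ = (1/n)·ln(x₀/x_n) = (1/2)·ln(51.6/28.7) = (1/2)·ln(1.798) = 0.2933.
ζ = δ/√(4π² + δ²) = 0.2933/√(39.48 + 0.0860) = 0.2933/6.290 = 0.04663.

0.0466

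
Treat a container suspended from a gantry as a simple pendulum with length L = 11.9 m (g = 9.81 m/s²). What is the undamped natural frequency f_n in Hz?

0.145 Hz

For a simple pendulum ω_n = √(g/L) = √(9.81/11.9) = √0.8244 = 0.9079 rad/s.
f_n = ω_n/(2π) = 0.9079/6.283 = 0.1445 Hz.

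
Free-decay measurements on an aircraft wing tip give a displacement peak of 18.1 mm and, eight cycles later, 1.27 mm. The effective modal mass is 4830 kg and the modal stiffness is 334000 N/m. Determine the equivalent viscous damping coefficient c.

4240 N·s/m

Logarithmic decrement δ = (1/n)·ln(x₀/x_n) = (1/8)·ln(18.1/1.27) = (1/8)·ln(14.25) = 0.3321.
ζ = δ/√(4π² + δ²) = 0.3321/√(39.48 + 0.110) = 0.3321/6.292 = 0.05278.
c = ζ · 2√(km) = 0.05278 × 2√(334000 × 4830) = 0.05278 × 80330 = 4240 N·s/m.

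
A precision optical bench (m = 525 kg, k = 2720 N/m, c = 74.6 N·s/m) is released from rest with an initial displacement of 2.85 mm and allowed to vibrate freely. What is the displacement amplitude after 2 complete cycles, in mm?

1.92 mm

ζ = c/(2√(km)) = 74.6/(2√(2720 × 525)) = 74.6/2390 = 0.03121.
Logarithmic decrement δ = 2πζ/√(1 − ζ²) = 2π × 0.03121/√(1 − 0.000974) = 0.1962.
After n cycles, x_n/x₀ = e^(−nδ), so x_2 = 2.85 × e^(−2 × 0.1962) = 2.85 × 0.6754 = 1.925 mm.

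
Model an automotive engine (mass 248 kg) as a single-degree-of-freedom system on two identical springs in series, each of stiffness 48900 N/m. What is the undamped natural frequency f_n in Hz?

1.58 Hz

Series springs: 1/k_eq = 2/48900, so k_eq = 48900/2 = 24450 N/m.
ω_n = √(k_eq/m) = √(24450/248) = √98.59 = 9.929 rad/s.
f_n = ω_n/(2π) = 9.929/6.283 = 1.580 Hz.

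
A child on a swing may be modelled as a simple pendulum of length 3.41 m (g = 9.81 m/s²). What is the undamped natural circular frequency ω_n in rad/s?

1.70 rad/s

For a simple pendulum ω_n = √(g/L) = √(9.81/3.41) = √2.877 = 1.696 rad/s.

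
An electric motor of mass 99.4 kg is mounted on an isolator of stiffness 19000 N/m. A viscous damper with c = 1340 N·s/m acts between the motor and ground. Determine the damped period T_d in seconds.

ω_n = √(k/m) = √(19000/99.4) = 13.83 rad/s.
Critical damping c_c = 2√(k·m) = 2√(19000 × 99.4) = 2749 N·s/m, so ζ = c/c_c = 1340/2749 = 0.4875.
ω_d = ω_n√(1 − ζ²) = 13.83 × √(1 − 0.238) = 12.07 rad/s.
T_d = 2π/ω_d = 0.5205 s.

0.521 s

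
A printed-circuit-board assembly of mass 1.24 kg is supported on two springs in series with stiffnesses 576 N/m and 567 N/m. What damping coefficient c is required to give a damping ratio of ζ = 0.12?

4.52 N·s/m

Series springs: 1/k_eq = 1/576 + 1/567 = 0.003500, so k_eq = 285.7 N/m.
c_c = 2√(k_eq·m) = 2√(285.7 × 1.24) = 37.65 N·s/m.
c = ζ·c_c = 0.12 × 37.65 = 4.518 N·s/m.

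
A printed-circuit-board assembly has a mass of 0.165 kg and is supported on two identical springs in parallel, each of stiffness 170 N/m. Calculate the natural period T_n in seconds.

0.138 s

Parallel springs add: k_eq = 2 × 170 = 340.0 N/m.
ω_n = √(k_eq/m) = √(340.0/0.165) = √2061 = 45.39 rad/s.
T_n = 2π/ω_n = 6.283/45.39 = 0.1384 s.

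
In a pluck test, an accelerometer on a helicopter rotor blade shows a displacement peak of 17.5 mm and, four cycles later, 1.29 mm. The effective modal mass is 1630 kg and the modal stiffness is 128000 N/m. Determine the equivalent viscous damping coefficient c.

Logarithmic decrement δ = (1/n)·ln(x₀/x_n) = (1/4)·ln(17.5/1.29) = (1/4)·ln(13.57) = 0.6519.
ζ = δ/√(4π² + δ²) = 0.6519/√(39.48 + 0.425) = 0.6519/6.317 = 0.1032.
c = ζ · 2√(km) = 0.1032 × 2√(128000 × 1630) = 0.1032 × 28890 = 2981 N·s/m.

2980 N·s/m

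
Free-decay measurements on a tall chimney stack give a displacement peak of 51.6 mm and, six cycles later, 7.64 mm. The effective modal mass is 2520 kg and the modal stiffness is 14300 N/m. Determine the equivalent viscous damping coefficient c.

Logarithmic decrement δ = (1/n)·ln(x₀/x_n) = (1/6)·ln(51.6/7.64) = (1/6)·ln(6.754) = 0.3184.
ζ = δ/√(4π² + δ²) = 0.3184/√(39.48 + 0.101) = 0.3184/6.291 = 0.05060.
c = ζ · 2√(km) = 0.05060 × 2√(14300 × 2520) = 0.05060 × 12010 = 607.5 N·s/m.

608 N·s/m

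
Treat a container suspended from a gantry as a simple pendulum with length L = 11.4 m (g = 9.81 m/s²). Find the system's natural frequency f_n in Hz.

0.148 Hz

For a simple pendulum ω_n = √(g/L) = √(9.81/11.4) = √0.8605 = 0.9276 rad/s.
f_n = ω_n/(2π) = 0.9276/6.283 = 0.1476 Hz.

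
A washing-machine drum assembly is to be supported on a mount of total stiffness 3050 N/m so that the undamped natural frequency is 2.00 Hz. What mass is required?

19.3 kg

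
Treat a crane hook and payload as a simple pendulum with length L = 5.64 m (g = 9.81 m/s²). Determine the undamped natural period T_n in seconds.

4.76 s

For a simple pendulum ω_n = √(g/L) = √(9.81/5.64) = √1.739 = 1.319 rad/s.
T_n = 2π/ω_n = 6.283/1.319 = 4.764 s.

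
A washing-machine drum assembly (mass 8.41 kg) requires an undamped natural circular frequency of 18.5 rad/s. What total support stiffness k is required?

k = m·ω_n² = 8.41 × 18.50² = 8.41 × 342.2 = 2878 N/m.

2880 N/m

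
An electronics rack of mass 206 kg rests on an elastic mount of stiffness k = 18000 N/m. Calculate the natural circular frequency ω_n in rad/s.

ω_n = √(k/m) = √(18000/206) = √87.38 = 9.348 rad/s.

9.35 rad/s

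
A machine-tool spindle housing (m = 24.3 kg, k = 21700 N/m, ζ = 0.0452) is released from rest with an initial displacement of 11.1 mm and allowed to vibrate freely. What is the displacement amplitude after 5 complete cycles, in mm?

2.68 mm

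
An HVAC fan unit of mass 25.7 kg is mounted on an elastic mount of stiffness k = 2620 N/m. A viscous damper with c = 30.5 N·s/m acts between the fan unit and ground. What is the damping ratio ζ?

0.0588

ω_n = √(k/m) = √(2620/25.7) = 10.10 rad/s.
Critical damping c_c = 2√(k·m) = 2√(2620 × 25.7) = 519.0 N·s/m, so ζ = c/c_c = 30.5/519.0 = 0.05877.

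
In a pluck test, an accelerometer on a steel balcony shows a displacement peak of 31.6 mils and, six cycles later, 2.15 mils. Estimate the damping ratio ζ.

0.0711

Logarithmic decrement δ = (1/n)·ln(x₀/x_n) = (1/6)·ln(31.6/2.15) = (1/6)·ln(14.70) = 0.4479.
ζ = δ/√(4π² + δ²) = 0.4479/√(39.48 + 0.201) = 0.4479/6.299 = 0.07111.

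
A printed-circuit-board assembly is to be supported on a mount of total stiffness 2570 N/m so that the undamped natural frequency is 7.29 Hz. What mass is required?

ω_n = 2πf_n = 2π × 7.29 = 45.80 rad/s.
m = k/ω_n² = 2570/45.80² = 2570/2098 = 1.225 kg.

1.22 kg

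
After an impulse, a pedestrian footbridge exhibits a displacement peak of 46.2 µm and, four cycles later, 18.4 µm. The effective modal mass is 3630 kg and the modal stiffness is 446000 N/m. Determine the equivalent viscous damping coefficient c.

2950 N·s/m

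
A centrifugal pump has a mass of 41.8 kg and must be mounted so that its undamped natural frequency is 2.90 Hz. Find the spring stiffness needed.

13900 N/m

ω_n = 2πf_n = 2π × 2.90 = 18.22 rad/s.
k = m·ω_n² = 41.8 × 18.22² = 41.8 × 332.0 = 13880 N/m.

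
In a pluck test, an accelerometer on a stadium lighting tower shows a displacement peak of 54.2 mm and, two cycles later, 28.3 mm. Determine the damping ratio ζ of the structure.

0.0516

Logarithmic decrement δ = (1/n)·ln(x₀/x_n) = (1/2)·ln(54.2/28.3) = (1/2)·ln(1.915) = 0.3249.
ζ = δ/√(4π² + δ²) = 0.3249/√(39.48 + 0.106) = 0.3249/6.292 = 0.05164.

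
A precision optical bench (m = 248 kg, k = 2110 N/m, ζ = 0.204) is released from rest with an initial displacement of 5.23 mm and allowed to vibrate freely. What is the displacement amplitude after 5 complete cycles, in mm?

0.00751 mm

Logarithmic decrement δ = 2πζ/√(1 − ζ²) = 2π × 0.2040/√(1 − 0.0416) = 1.309.
After n cycles, x_n/x₀ = e^(−nδ), so x_5 = 5.23 × e^(−5 × 1.309) = 5.23 × 0.001435 = 0.007506 mm.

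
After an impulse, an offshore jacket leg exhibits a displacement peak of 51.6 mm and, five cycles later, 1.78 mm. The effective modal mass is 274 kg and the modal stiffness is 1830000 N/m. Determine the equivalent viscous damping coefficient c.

Logarithmic decrement δ = (1/n)·ln(x₀/x_n) = (1/5)·ln(51.6/1.78) = (1/5)·ln(28.99) = 0.6734.
ζ = δ/√(4π² + δ²) = 0.6734/√(39.48 + 0.453) = 0.6734/6.319 = 0.1066.
c = ζ · 2√(km) = 0.1066 × 2√(1830000 × 274) = 0.1066 × 44780 = 4772 N·s/m.

4770 N·s/m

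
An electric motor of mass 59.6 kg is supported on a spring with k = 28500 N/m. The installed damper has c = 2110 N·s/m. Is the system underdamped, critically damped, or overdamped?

underdamped

c_c = 2√(k·m) = 2607 N·s/m; ζ = c/c_c = 2110/2607 = 0.809.
Since ζ < 1 the system is underdamped.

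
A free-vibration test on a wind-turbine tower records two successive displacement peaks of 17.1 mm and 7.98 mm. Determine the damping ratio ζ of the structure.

Logarithmic decrement δ = (1/n)·ln(x₀/x_n) = (1/1)·ln(17.1/7.98) = (1/1)·ln(2.143) = 0.7621.
ζ = δ/√(4π² + δ²) = 0.7621/√(39.48 + 0.581) = 0.7621/6.329 = 0.1204.

0.120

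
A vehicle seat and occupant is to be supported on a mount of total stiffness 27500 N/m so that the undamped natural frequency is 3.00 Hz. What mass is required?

77.4 kg

ω_n = 2πf_n = 2π × 3.00 = 18.85 rad/s.
m = k/ω_n² = 27500/18.85² = 27500/355.3 = 77.40 kg.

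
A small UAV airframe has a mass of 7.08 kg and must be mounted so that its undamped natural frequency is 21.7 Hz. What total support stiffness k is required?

132000 N/m

ω_n = 2πf_n = 2π × 21.7 = 136.3 rad/s.
k = m·ω_n² = 7.08 × 136.3² = 7.08 × 18590 = 131600 N/m.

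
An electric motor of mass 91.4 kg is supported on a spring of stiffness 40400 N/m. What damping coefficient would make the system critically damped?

3840 N·s/m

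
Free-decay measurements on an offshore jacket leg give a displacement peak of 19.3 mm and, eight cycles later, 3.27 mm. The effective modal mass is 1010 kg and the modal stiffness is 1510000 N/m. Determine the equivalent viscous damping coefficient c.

2760 N·s/m

Logarithmic decrement δ = (1/n)·ln(x₀/x_n) = (1/8)·ln(19.3/3.27) = (1/8)·ln(5.902) = 0.2219.
ζ = δ/√(4π² + δ²) = 0.2219/√(39.48 + 0.0492) = 0.2219/6.287 = 0.03530.
c = ζ · 2√(km) = 0.03530 × 2√(1510000 × 1010) = 0.03530 × 78110 = 2757 N·s/m.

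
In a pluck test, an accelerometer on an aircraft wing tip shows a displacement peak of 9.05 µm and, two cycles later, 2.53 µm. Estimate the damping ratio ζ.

Logarithmic decrement δ = (1/n)·ln(x₀/x_n) = (1/2)·ln(9.05/2.53) = (1/2)·ln(3.577) = 0.6373.
ζ = δ/√(4π² + δ²) = 0.6373/√(39.48 + 0.406) = 0.6373/6.315 = 0.1009.

0.101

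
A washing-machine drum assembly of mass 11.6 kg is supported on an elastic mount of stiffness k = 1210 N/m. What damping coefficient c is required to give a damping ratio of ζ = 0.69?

c_c = 2√(k·m) = 2√(1210 × 11.6) = 236.9 N·s/m.
c = ζ·c_c = 0.69 × 236.9 = 163.5 N·s/m.

163 N·s/m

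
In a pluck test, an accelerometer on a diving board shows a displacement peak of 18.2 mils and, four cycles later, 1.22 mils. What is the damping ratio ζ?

Logarithmic decrement δ = (1/n)·ln(x₀/x_n) = (1/4)·ln(18.2/1.22) = (1/4)·ln(14.92) = 0.6756.
ζ = δ/√(4π² + δ²) = 0.6756/√(39.48 + 0.456) = 0.6756/6.319 = 0.1069.

0.107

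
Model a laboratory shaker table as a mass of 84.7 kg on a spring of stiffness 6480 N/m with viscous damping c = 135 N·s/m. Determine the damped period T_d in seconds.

ω_n = √(k/m) = √(6480/84.7) = 8.747 rad/s.
Critical damping c_c = 2√(k·m) = 2√(6480 × 84.7) = 1482 N·s/m, so ζ = c/c_c = 135/1482 = 0.09111.
ω_d = ω_n√(1 − ζ²) = 8.747 × √(1 − 0.00830) = 8.710 rad/s.
T_d = 2π/ω_d = 0.7213 s.

0.721 s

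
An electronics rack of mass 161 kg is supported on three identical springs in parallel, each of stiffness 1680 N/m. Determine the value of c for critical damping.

Parallel springs add: k_eq = 3 × 1680 = 5040 N/m.
c_c = 2√(k_eq·m) = 2√(5040 × 161) = 2 × 900.8 = 1802 N·s/m.

1800 N·s/m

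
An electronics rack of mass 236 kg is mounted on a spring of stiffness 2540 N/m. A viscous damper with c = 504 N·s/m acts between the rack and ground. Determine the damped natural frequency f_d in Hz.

ω_n = √(k/m) = √(2540/236) = 3.281 rad/s.
Critical damping c_c = 2√(k·m) = 2√(2540 × 236) = 1548 N·s/m, so ζ = c/c_c = 504/1548 = 0.3255.
ω_d = ω_n√(1 − ζ²) = 3.281 × √(1 − 0.106) = 3.102 rad/s.
f_d = ω_d/(2π) = 0.4937 Hz.

0.494 Hz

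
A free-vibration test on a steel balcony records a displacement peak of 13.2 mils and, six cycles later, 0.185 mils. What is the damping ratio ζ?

0.112

Logarithmic decrement δ = (1/n)·ln(x₀/x_n) = (1/6)·ln(13.2/0.185) = (1/6)·ln(71.35) = 0.7113.
ζ = δ/√(4π² + δ²) = 0.7113/√(39.48 + 0.506) = 0.7113/6.323 = 0.1125.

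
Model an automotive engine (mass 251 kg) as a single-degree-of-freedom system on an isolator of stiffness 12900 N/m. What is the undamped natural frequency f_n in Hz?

1.14 Hz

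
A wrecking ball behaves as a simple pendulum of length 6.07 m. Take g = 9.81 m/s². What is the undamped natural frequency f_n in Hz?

0.202 Hz

For a simple pendulum ω_n = √(g/L) = √(9.81/6.07) = √1.616 = 1.271 rad/s.
f_n = ω_n/(2π) = 1.271/6.283 = 0.2023 Hz.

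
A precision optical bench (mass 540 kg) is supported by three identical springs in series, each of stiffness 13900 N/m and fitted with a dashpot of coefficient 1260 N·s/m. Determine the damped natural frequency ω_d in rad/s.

2.69 rad/s

Series springs: 1/k_eq = 3/13900, so k_eq = 13900/3 = 4633 N/m.
ω_n = √(k_eq/m) = √(4633/540) = 2.929 rad/s.
Critical damping c_c = 2√(k_eq·m) = 2√(4633 × 540) = 3164 N·s/m, so ζ = c/c_c = 1260/3164 = 0.3983.
ω_d = ω_n√(1 − ζ²) = 2.929 × √(1 − 0.159) = 2.687 rad/s.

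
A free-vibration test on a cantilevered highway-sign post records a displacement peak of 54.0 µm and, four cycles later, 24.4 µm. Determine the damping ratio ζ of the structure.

Logarithmic decrement δ = (1/n)·ln(x₀/x_n) = (1/4)·ln(54.0/24.4) = (1/4)·ln(2.213) = 0.1986.
ζ = δ/√(4π² + δ²) = 0.1986/√(39.48 + 0.0394) = 0.1986/6.286 = 0.03159.

0.0316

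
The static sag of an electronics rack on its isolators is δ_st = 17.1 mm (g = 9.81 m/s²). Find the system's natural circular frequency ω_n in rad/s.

ω_n = √(g/δ_st) = √(9.81/0.0171) = √573.7 = 23.95 rad/s.

24.0 rad/s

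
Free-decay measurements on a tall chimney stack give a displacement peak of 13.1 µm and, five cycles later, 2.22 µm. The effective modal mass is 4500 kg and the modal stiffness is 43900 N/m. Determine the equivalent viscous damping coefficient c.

1590 N·s/m

Logarithmic decrement δ = (1/n)·ln(x₀/x_n) = (1/5)·ln(13.1/2.22) = (1/5)·ln(5.901) = 0.3550.
ζ = δ/√(4π² + δ²) = 0.3550/√(39.48 + 0.126) = 0.3550/6.293 = 0.05641.
c = ζ · 2√(km) = 0.05641 × 2√(43900 × 4500) = 0.05641 × 28110 = 1586 N·s/m.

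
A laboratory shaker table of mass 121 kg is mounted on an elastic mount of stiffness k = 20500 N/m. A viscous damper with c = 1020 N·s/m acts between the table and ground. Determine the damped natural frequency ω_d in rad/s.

12.3 rad/s

ω_n = √(k/m) = √(20500/121) = 13.02 rad/s.
Critical damping c_c = 2√(k·m) = 2√(20500 × 121) = 3150 N·s/m, so ζ = c/c_c = 1020/3150 = 0.3238.
ω_d = ω_n√(1 − ζ²) = 13.02 × √(1 − 0.105) = 12.31 rad/s.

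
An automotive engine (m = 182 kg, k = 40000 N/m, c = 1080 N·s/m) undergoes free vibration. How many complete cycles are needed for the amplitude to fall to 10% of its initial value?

ζ = c/(2√(km)) = 1080/(2√(40000 × 182)) = 1080/5396 = 0.2001.
Logarithmic decrement δ = 2πζ/√(1 − ζ²) = 2π × 0.2001/√(1 − 0.0401) = 1.283.
x_n/x₀ = e^(−nδ) ≤ 0.1; take ln: n ≥ ln(1/0.1)/δ = 2.303/1.283 = 1.794.
So 2 complete cycles are required.

2 cycles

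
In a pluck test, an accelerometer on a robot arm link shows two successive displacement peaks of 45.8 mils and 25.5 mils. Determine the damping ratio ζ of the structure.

Logarithmic decrement δ = (1/n)·ln(x₀/x_n) = (1/1)·ln(45.8/25.5) = (1/1)·ln(1.796) = 0.5856.
ζ = δ/√(4π² + δ²) = 0.5856/√(39.48 + 0.343) = 0.5856/6.310 = 0.09280.

0.0928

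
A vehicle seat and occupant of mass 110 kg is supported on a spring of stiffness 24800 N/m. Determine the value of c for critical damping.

3300 N·s/m

c_c = 2√(k·m) = 2√(24800 × 110) = 2 × 1652 = 3303 N·s/m.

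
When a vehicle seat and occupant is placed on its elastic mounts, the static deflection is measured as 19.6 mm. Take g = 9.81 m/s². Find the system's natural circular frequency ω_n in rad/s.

ω_n = √(g/δ_st) = √(9.81/0.0196) = √500.5 = 22.37 rad/s.

22.4 rad/s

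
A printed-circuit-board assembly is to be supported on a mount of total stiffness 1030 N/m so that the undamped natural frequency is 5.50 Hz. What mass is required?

0.862 kg

ω_n = 2πf_n = 2π × 5.50 = 34.56 rad/s.
m = k/ω_n² = 1030/34.56² = 1030/1194 = 0.8625 kg.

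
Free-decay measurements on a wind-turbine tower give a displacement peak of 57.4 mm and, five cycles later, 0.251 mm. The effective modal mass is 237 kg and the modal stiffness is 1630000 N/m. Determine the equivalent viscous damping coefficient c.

6700 N·s/m

Logarithmic decrement δ = (1/n)·ln(x₀/x_n) = (1/5)·ln(57.4/0.251) = (1/5)·ln(228.7) = 1.086.
ζ = δ/√(4π² + δ²) = 1.086/√(39.48 + 1.18) = 1.086/6.376 = 0.1704.
c = ζ · 2√(km) = 0.1704 × 2√(1630000 × 237) = 0.1704 × 39310 = 6698 N·s/m.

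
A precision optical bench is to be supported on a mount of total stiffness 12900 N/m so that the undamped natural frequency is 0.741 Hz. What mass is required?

ω_n = 2πf_n = 2π × 0.741 = 4.656 rad/s.
m = k/ω_n² = 12900/4.656² = 12900/21.68 = 595.1 kg.

595 kg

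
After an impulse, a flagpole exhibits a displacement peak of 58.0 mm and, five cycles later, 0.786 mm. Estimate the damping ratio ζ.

Logarithmic decrement δ = (1/n)·ln(x₀/x_n) = (1/5)·ln(58.0/0.786) = (1/5)·ln(73.79) = 0.8602.
ζ = δ/√(4π² + δ²) = 0.8602/√(39.48 + 0.740) = 0.8602/6.342 = 0.1356.

0.136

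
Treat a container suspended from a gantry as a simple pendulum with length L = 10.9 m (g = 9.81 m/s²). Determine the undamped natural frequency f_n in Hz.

0.151 Hz

For a simple pendulum ω_n = √(g/L) = √(9.81/10.9) = √0.9000 = 0.9487 rad/s.
f_n = ω_n/(2π) = 0.9487/6.283 = 0.1510 Hz.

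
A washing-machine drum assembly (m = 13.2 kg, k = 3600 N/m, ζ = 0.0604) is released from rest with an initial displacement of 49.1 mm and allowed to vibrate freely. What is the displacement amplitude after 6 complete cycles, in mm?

Logarithmic decrement δ = 2πζ/√(1 − ζ²) = 2π × 0.06040/√(1 − 0.00365) = 0.3802.
After n cycles, x_n/x₀ = e^(−nδ), so x_6 = 49.1 × e^(−6 × 0.3802) = 49.1 × 0.1022 = 5.016 mm.

5.02 mm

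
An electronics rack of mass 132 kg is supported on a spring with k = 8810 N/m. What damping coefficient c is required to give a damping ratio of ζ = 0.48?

1040 N·s/m

c_c = 2√(k·m) = 2√(8810 × 132) = 2157 N·s/m.
c = ζ·c_c = 0.48 × 2157 = 1035 N·s/m.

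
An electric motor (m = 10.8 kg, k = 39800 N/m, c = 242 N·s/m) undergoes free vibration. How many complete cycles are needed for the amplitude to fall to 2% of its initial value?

4 cycles

ζ = c/(2√(km)) = 242/(2√(39800 × 10.8)) = 242/1311 = 0.1846.
Logarithmic decrement δ = 2πζ/√(1 − ζ²) = 2π × 0.1846/√(1 − 0.0341) = 1.180.
x_n/x₀ = e^(−nδ) ≤ 0.02; take ln: n ≥ ln(1/0.02)/δ = 3.912/1.180 = 3.316.
So 4 complete cycles are required.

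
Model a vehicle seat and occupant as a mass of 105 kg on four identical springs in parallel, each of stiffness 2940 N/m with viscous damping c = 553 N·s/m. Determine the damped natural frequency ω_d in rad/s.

10.3 rad/s

Parallel springs add: k_eq = 4 × 2940 = 11760 N/m.
ω_n = √(k_eq/m) = √(11760/105) = 10.58 rad/s.
Critical damping c_c = 2√(k_eq·m) = 2√(11760 × 105) = 2222 N·s/m, so ζ = c/c_c = 553/2222 = 0.2488.
ω_d = ω_n√(1 − ζ²) = 10.58 × √(1 − 0.0619) = 10.25 rad/s.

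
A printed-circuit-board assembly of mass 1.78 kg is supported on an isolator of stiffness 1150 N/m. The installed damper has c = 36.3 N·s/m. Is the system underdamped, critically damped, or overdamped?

underdamped

c_c = 2√(k·m) = 90.49 N·s/m; ζ = c/c_c = 36.3/90.49 = 0.401.
Since ζ < 1 the system is underdamped.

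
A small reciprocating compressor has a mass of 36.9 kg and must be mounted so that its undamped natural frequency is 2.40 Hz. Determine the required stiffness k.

8390 N/m

ω_n = 2πf_n = 2π × 2.40 = 15.08 rad/s.
k = m·ω_n² = 36.9 × 15.08² = 36.9 × 227.4 = 8391 N/m.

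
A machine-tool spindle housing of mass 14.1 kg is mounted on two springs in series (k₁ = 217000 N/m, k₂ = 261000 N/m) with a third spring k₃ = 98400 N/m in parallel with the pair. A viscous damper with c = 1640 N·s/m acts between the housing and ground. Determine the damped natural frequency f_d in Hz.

Series pair: k_s = k₁k₂/(k₁+k₂) = (217000)(261000)/(217000 + 261000) = 118500 N/m. In parallel with k₃: k_eq = 118500 + 98400 = 216900 N/m.
ω_n = √(k_eq/m) = √(216900/14.1) = 124.0 rad/s.
Critical damping c_c = 2√(k_eq·m) = 2√(216900 × 14.1) = 3497 N·s/m, so ζ = c/c_c = 1640/3497 = 0.4689.
ω_d = ω_n√(1 − ζ²) = 124.0 × √(1 − 0.220) = 109.5 rad/s.
f_d = ω_d/(2π) = 17.43 Hz.

17.4 Hz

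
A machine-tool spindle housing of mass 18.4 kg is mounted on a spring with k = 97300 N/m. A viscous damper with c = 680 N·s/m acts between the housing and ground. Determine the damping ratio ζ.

ω_n = √(k/m) = √(97300/18.4) = 72.72 rad/s.
Critical damping c_c = 2√(k·m) = 2√(97300 × 18.4) = 2676 N·s/m, so ζ = c/c_c = 680/2676 = 0.2541.

0.254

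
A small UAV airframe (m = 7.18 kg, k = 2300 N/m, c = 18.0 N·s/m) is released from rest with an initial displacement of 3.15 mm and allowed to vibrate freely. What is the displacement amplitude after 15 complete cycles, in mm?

0.00421 mm

ζ = c/(2√(km)) = 18.0/(2√(2300 × 7.18)) = 18.0/257.0 = 0.07004.
Logarithmic decrement δ = 2πζ/√(1 − ζ²) = 2π × 0.07004/√(1 − 0.00490) = 0.4411.
After n cycles, x_n/x₀ = e^(−nδ), so x_15 = 3.15 × e^(−15 × 0.4411) = 3.15 × 0.001338 = 0.004213 mm.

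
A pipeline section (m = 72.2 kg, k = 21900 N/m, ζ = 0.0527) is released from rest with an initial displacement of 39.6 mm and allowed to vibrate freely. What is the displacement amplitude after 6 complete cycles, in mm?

Logarithmic decrement δ = 2πζ/√(1 − ζ²) = 2π × 0.05270/√(1 − 0.00278) = 0.3316.
After n cycles, x_n/x₀ = e^(−nδ), so x_6 = 39.6 × e^(−6 × 0.3316) = 39.6 × 0.1368 = 5.416 mm.

5.42 mm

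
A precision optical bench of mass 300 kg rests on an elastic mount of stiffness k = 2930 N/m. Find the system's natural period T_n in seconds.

2.01 s

ω_n = √(k/m) = √(2930/300) = √9.767 = 3.125 rad/s.
T_n = 2π/ω_n = 6.283/3.125 = 2.011 s.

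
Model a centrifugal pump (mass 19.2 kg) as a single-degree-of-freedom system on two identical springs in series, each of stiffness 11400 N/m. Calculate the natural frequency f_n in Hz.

2.74 Hz

Series springs: 1/k_eq = 2/11400, so k_eq = 11400/2 = 5700 N/m.
ω_n = √(k_eq/m) = √(5700/19.2) = √296.9 = 17.23 rad/s.
f_n = ω_n/(2π) = 17.23/6.283 = 2.742 Hz.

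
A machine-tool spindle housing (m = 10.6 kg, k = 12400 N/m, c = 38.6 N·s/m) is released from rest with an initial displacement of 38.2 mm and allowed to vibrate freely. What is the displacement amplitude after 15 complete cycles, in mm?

0.251 mm

ζ = c/(2√(km)) = 38.6/(2√(12400 × 10.6)) = 38.6/725.1 = 0.05323.
Logarithmic decrement δ = 2πζ/√(1 − ζ²) = 2π × 0.05323/√(1 − 0.00283) = 0.3350.
After n cycles, x_n/x₀ = e^(−nδ), so x_15 = 38.2 × e^(−15 × 0.3350) = 38.2 × 0.006576 = 0.2512 mm.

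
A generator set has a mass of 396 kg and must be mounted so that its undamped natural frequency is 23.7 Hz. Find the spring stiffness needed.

8780000 N/m

ω_n = 2πf_n = 2π × 23.7 = 148.9 rad/s.
k = m·ω_n² = 396 × 148.9² = 396 × 22170 = 8781000 N/m.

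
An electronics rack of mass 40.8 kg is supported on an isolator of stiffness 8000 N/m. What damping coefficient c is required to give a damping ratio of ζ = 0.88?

c_c = 2√(k·m) = 2√(8000 × 40.8) = 1143 N·s/m.
c = ζ·c_c = 0.88 × 1143 = 1006 N·s/m.

1010 N·s/m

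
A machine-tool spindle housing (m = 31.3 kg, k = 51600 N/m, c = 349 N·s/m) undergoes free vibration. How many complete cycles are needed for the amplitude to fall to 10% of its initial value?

3 cycles

ζ = c/(2√(km)) = 349/(2√(51600 × 31.3)) = 349/2542 = 0.1373.
Logarithmic decrement δ = 2πζ/√(1 − ζ²) = 2π × 0.1373/√(1 − 0.0189) = 0.8710.
x_n/x₀ = e^(−nδ) ≤ 0.1; take ln: n ≥ ln(1/0.1)/δ = 2.303/0.8710 = 2.644.
So 3 complete cycles are required.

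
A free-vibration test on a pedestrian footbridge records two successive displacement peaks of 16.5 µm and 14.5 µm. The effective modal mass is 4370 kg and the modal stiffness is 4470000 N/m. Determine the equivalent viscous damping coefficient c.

Logarithmic decrement δ = (1/n)·ln(x₀/x_n) = (1/1)·ln(16.5/14.5) = (1/1)·ln(1.138) = 0.1292.
ζ = δ/√(4π² + δ²) = 0.1292/√(39.48 + 0.0167) = 0.1292/6.285 = 0.02056.
c = ζ · 2√(km) = 0.02056 × 2√(4470000 × 4370) = 0.02056 × 279500 = 5747 N·s/m.

5750 N·s/m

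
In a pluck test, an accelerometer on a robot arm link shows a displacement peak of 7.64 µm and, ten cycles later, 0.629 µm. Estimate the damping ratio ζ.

0.0397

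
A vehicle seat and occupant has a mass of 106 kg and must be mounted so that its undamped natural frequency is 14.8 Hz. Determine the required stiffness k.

ω_n = 2πf_n = 2π × 14.8 = 92.99 rad/s.
k = m·ω_n² = 106 × 92.99² = 106 × 8647 = 916600 N/m.

917000 N/m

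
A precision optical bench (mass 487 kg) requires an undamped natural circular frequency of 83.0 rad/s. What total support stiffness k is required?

3350000 N/m

k = m·ω_n² = 487 × 83.00² = 487 × 6889 = 3355000 N/m.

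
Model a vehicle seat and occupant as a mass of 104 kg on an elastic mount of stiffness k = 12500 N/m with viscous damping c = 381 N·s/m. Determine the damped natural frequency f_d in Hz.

ω_n = √(k/m) = √(12500/104) = 10.96 rad/s.
Critical damping c_c = 2√(k·m) = 2√(12500 × 104) = 2280 N·s/m, so ζ = c/c_c = 381/2280 = 0.1671.
ω_d = ω_n√(1 − ζ²) = 10.96 × √(1 − 0.0279) = 10.81 rad/s.
f_d = ω_d/(2π) = 1.720 Hz.

1.72 Hz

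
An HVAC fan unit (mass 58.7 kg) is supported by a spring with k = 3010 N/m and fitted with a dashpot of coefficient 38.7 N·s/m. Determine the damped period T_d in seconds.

ω_n = √(k/m) = √(3010/58.7) = 7.161 rad/s.
Critical damping c_c = 2√(k·m) = 2√(3010 × 58.7) = 840.7 N·s/m, so ζ = c/c_c = 38.7/840.7 = 0.04603.
ω_d = ω_n√(1 − ζ²) = 7.161 × √(1 − 0.00212) = 7.153 rad/s.
T_d = 2π/ω_d = 0.8784 s.

0.878 s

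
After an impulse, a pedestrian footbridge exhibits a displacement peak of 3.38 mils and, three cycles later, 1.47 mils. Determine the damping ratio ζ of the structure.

0.0441

Logarithmic decrement δ = (1/n)·ln(x₀/x_n) = (1/3)·ln(3.38/1.47) = (1/3)·ln(2.299) = 0.2775.
ζ = δ/√(4π² + δ²) = 0.2775/√(39.48 + 0.0770) = 0.2775/6.289 = 0.04413.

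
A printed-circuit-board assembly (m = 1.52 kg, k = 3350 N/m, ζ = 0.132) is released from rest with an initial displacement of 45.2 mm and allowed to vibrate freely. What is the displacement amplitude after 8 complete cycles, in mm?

0.0560 mm

Logarithmic decrement δ = 2πζ/√(1 − ζ²) = 2π × 0.1320/√(1 − 0.0174) = 0.8367.
After n cycles, x_n/x₀ = e^(−nδ), so x_8 = 45.2 × e^(−8 × 0.8367) = 45.2 × 0.001239 = 0.05599 mm.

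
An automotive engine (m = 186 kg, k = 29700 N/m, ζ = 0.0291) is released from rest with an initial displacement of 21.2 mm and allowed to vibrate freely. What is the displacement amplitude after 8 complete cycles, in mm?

4.91 mm

Logarithmic decrement δ = 2πζ/√(1 − ζ²) = 2π × 0.02910/√(1 − 0.000847) = 0.1829.
After n cycles, x_n/x₀ = e^(−nδ), so x_8 = 21.2 × e^(−8 × 0.1829) = 21.2 × 0.2315 = 4.907 mm.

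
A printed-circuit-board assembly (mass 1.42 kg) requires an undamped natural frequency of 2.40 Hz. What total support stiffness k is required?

323 N/m

ω_n = 2πf_n = 2π × 2.40 = 15.08 rad/s.
k = m·ω_n² = 1.42 × 15.08² = 1.42 × 227.4 = 322.9 N/m.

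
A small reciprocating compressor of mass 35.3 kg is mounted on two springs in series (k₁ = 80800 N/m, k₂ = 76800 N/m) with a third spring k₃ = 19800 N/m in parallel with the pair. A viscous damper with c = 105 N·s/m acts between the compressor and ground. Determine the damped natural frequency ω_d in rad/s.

40.9 rad/s

Series pair: k_s = k₁k₂/(k₁+k₂) = (80800)(76800)/(80800 + 76800) = 39370 N/m. In parallel with k₃: k_eq = 39370 + 19800 = 59170 N/m.
ω_n = √(k_eq/m) = √(59170/35.3) = 40.94 rad/s.
Critical damping c_c = 2√(k_eq·m) = 2√(59170 × 35.3) = 2891 N·s/m, so ζ = c/c_c = 105/2891 = 0.03632.
ω_d = ω_n√(1 − ζ²) = 40.94 × √(1 − 0.00132) = 40.92 rad/s.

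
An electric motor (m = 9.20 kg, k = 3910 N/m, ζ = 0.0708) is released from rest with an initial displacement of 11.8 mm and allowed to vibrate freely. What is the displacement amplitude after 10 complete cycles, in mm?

Logarithmic decrement δ = 2πζ/√(1 − ζ²) = 2π × 0.07080/√(1 − 0.00501) = 0.4460.
After n cycles, x_n/x₀ = e^(−nδ), so x_10 = 11.8 × e^(−10 × 0.4460) = 11.8 × 0.01157 = 0.1365 mm.

0.136 mm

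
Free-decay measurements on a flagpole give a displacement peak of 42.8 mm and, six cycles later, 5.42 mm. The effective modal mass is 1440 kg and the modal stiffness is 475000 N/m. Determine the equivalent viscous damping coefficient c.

2860 N·s/m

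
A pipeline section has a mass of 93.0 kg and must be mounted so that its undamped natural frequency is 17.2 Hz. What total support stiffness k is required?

1090000 N/m

ω_n = 2πf_n = 2π × 17.2 = 108.1 rad/s.
k = m·ω_n² = 93.0 × 108.1² = 93.0 × 11680 = 1086000 N/m.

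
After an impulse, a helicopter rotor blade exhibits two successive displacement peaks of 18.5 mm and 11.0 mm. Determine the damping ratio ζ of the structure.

Logarithmic decrement δ = (1/n)·ln(x₀/x_n) = (1/1)·ln(18.5/11.0) = (1/1)·ln(1.682) = 0.5199.
ζ = δ/√(4π² + δ²) = 0.5199/√(39.48 + 0.270) = 0.5199/6.305 = 0.08246.

0.0825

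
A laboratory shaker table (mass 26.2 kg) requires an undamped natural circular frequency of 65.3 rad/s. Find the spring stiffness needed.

112000 N/m

k = m·ω_n² = 26.2 × 65.30² = 26.2 × 4264 = 111700 N/m.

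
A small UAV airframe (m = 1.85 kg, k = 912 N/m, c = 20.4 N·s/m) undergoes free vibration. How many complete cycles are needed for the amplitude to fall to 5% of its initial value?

2 cycles

ζ = c/(2√(km)) = 20.4/(2√(912 × 1.85)) = 20.4/82.15 = 0.2483.
Logarithmic decrement δ = 2πζ/√(1 − ζ²) = 2π × 0.2483/√(1 − 0.0617) = 1.611.
x_n/x₀ = e^(−nδ) ≤ 0.05; take ln: n ≥ ln(1/0.05)/δ = 2.996/1.611 = 1.860.
So 2 complete cycles are required.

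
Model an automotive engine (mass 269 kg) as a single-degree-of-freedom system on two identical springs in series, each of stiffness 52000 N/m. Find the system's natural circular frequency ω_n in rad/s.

9.83 rad/s

Series springs: 1/k_eq = 2/52000, so k_eq = 52000/2 = 26000 N/m.
ω_n = √(k_eq/m) = √(26000/269) = √96.65 = 9.831 rad/s.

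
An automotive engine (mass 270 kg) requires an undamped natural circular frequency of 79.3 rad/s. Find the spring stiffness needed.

1700000 N/m

k = m·ω_n² = 270 × 79.30² = 270 × 6288 = 1698000 N/m.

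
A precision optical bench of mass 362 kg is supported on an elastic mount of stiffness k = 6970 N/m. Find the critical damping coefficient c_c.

3180 N·s/m

c_c = 2√(k·m) = 2√(6970 × 362) = 2 × 1588 = 3177 N·s/m.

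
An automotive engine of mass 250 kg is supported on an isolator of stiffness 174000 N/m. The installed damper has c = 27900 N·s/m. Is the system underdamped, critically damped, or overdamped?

c_c = 2√(k·m) = 13190 N·s/m; ζ = c/c_c = 27900/13190 = 2.12.
Since ζ > 1 the system is overdamped.

overdamped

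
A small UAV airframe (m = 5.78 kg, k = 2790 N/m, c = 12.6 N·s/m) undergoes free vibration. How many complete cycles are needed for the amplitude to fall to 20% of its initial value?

ζ = c/(2√(km)) = 12.6/(2√(2790 × 5.78)) = 12.6/254.0 = 0.04961.
Logarithmic decrement δ = 2πζ/√(1 − ζ²) = 2π × 0.04961/√(1 − 0.00246) = 0.3121.
x_n/x₀ = e^(−nδ) ≤ 0.2; take ln: n ≥ ln(1/0.2)/δ = 1.609/0.3121 = 5.157.
So 6 complete cycles are required.

6 cycles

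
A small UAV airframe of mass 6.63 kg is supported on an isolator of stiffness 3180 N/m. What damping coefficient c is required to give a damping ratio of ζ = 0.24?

69.7 N·s/m

c_c = 2√(k·m) = 2√(3180 × 6.63) = 290.4 N·s/m.
c = ζ·c_c = 0.24 × 290.4 = 69.70 N·s/m.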